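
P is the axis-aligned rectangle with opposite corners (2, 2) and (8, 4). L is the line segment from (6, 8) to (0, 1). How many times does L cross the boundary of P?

The segment meets the boundary at (2,3.333), (2.571,4).

2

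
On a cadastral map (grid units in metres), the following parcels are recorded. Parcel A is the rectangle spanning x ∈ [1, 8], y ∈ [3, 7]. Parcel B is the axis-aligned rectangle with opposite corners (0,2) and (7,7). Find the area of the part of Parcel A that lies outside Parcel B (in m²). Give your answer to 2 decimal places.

4.00

|Parcel A∩Parcel B|: x∈[1,7], y∈[3,7] → 6·4 = 24.
|Parcel A| = 28.
|Parcel A ∖ Parcel B| = |Parcel A| − |Parcel A∩Parcel B| = 28 − 24 = 4.00.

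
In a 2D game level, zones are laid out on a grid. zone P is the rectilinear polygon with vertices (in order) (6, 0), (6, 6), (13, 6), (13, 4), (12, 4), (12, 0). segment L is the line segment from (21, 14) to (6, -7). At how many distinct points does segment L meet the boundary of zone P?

2

The segment meets the boundary at (11,0), (12,1.4).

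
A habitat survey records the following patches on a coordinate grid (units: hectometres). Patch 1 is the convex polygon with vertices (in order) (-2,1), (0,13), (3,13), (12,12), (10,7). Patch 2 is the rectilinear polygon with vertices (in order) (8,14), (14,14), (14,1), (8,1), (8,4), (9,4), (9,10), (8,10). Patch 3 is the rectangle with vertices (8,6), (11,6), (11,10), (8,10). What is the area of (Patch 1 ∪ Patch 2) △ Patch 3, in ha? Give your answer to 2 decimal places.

145.86

|Patch 1 ∪ Patch 2| = 157.3611.
|(Patch 1 ∪ Patch 2) ∩ Patch 3| = 11.75.
|(Patch 1 ∪ Patch 2) △ Patch 3| = 157.3611 + 12 − 23.5 = 145.86.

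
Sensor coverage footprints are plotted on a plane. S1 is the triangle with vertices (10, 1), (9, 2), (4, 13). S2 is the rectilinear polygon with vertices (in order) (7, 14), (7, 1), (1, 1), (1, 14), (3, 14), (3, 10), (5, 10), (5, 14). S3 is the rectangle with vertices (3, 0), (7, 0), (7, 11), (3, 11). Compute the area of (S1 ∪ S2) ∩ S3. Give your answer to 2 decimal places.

|S1 ∪ S2| = 72.2.
|(S1 ∪ S2) ∩ S3| = 38.01.

38.01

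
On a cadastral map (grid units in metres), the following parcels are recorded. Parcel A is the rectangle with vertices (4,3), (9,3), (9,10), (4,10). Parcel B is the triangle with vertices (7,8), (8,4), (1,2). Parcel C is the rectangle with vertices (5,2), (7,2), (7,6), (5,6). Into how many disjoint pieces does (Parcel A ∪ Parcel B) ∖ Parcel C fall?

(Parcel A ∪ Parcel B) ∖ Parcel C is a single connected region.

1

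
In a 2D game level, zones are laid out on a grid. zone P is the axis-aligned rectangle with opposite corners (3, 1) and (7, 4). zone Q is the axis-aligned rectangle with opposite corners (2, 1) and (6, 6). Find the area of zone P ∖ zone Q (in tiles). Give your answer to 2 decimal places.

|zone P∩zone Q|: x∈[3,6], y∈[1,4] → 3·3 = 9.
|zone P| = 12.
|zone P ∖ zone Q| = |zone P| − |zone P∩zone Q| = 12 − 9 = 3.00.

3.00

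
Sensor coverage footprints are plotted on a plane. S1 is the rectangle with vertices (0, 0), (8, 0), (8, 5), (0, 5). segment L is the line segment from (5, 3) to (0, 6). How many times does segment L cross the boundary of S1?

1

The segment meets the boundary at (1.667,5).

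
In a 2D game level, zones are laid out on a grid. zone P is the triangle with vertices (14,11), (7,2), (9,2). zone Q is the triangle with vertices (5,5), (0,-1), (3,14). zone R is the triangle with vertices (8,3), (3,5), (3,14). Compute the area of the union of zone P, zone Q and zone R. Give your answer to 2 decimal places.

By inclusion–exclusion:
Individual areas: |zone P| = 9, |zone Q| = 28.5, |zone R| = 22.5.
|zone P∩zone Q| = 0.
|zone P∩zone R| = 0.0125.
|zone Q∩zone R| = 9.6.
|zone P∩zone Q∩zone R| = 0.
|zone P ∪ zone Q ∪ zone R| = 60 − 9.6125 + 0 = 50.39.

50.39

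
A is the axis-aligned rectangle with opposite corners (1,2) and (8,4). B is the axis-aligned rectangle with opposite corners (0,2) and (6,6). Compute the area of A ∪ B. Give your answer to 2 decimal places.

28.00

By inclusion–exclusion:
Individual areas: |A| = 14, |B| = 24.
|A∩B|: x∈[1,6], y∈[2,4] → 5·2 = 10.
|A ∪ B| = 38 − 10 = 28.00.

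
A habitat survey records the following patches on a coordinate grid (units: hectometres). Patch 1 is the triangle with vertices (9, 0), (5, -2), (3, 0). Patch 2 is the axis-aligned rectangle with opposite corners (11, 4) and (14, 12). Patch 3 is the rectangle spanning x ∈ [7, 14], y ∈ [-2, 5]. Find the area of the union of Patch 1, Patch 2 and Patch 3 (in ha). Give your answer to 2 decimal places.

75.00

By inclusion–exclusion:
Individual areas: |Patch 1| = 6, |Patch 2| = 24, |Patch 3| = 49.
|Patch 1∩Patch 2| = 0.
|Patch 1∩Patch 3| = 1.
|Patch 2∩Patch 3|: x∈[11,14], y∈[4,5] → 3·1 = 3.
|Patch 1∩Patch 2∩Patch 3| = 0.
|Patch 1 ∪ Patch 2 ∪ Patch 3| = 79 − 4 + 0 = 75.00.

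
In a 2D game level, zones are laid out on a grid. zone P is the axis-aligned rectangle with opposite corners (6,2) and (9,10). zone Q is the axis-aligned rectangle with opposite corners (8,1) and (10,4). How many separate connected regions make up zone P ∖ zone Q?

zone P ∖ zone Q is a single connected region.

1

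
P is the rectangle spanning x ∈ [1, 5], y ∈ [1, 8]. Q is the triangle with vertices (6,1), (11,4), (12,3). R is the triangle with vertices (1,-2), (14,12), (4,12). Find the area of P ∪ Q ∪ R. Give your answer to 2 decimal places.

By inclusion–exclusion:
Individual areas: |P| = 28, |Q| = 4, |R| = 70.
|P∩Q| = 0.
|P∩R| = 17.456.
|Q∩R| = 0.
|P∩Q∩R| = 0.
|P ∪ Q ∪ R| = 102 − 17.456 + 0 = 84.54.

84.54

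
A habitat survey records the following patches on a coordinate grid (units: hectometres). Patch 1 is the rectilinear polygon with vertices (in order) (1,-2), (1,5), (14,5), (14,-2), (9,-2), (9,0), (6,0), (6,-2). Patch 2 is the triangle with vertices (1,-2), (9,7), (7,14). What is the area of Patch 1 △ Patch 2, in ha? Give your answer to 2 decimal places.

96.82

|Patch 1| = 85, |Patch 2| = 37, |Patch 1∩Patch 2| = 12.5903.
|Patch 1 △ Patch 2| = |Patch 1| + |Patch 2| − 2·|Patch 1∩Patch 2| = 85 + 37 − 25.1806 = 96.82.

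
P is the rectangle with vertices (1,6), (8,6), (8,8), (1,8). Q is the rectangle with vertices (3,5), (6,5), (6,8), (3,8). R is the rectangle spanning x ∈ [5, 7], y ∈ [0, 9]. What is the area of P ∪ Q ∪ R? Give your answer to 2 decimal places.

By inclusion–exclusion:
Individual areas: |P| = 14, |Q| = 9, |R| = 18.
|P∩Q|: x∈[3,6], y∈[6,8] → 3·2 = 6.
|P∩R|: x∈[5,7], y∈[6,8] → 2·2 = 4.
|Q∩R|: x∈[5,6], y∈[5,8] → 1·3 = 3.
|P∩Q∩R| = 2.
|P ∪ Q ∪ R| = 41 − 13 + 2 = 30.00.

30.00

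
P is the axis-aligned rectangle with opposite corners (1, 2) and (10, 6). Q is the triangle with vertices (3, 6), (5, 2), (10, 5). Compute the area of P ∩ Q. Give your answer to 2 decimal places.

13.00

The intersection is the polygon with vertices (3,6), (10,5), (5,2).
By the shoelace formula its area is 13.00.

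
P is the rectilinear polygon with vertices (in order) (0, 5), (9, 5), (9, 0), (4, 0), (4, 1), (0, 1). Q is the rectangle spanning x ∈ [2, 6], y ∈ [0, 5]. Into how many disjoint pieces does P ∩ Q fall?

1

P ∩ Q is a single connected region.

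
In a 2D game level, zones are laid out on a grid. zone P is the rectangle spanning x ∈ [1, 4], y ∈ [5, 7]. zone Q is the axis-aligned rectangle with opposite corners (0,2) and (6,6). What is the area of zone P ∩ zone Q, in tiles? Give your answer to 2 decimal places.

3.00

|zone P∩zone Q|: x∈[1,4], y∈[5,6] → 3·1 = 3.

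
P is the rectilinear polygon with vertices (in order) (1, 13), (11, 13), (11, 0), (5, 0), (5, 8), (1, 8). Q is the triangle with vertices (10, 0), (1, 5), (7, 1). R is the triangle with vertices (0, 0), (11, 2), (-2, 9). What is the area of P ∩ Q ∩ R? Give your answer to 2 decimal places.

The intersection is the polygon with vertices (7.534,1.37), (6.679,1.214), (5,2.333), (5,2.778).
By the shoelace formula its area is 1.17.

1.17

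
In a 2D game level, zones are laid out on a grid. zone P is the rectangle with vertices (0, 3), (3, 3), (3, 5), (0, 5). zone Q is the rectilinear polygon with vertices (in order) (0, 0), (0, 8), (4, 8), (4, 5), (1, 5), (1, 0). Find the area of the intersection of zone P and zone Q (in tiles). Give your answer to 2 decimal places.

2.00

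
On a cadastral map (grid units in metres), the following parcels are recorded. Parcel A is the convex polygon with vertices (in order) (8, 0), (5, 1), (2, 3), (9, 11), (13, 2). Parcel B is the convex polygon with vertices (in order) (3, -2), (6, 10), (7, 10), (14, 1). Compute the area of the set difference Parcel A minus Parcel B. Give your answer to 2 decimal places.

14.74

|Parcel A| = 62.5, |Parcel A∩Parcel B| = 47.7638.
|Parcel A ∖ Parcel B| = |Parcel A| − |Parcel A∩Parcel B| = 62.5 − 47.7638 = 14.74.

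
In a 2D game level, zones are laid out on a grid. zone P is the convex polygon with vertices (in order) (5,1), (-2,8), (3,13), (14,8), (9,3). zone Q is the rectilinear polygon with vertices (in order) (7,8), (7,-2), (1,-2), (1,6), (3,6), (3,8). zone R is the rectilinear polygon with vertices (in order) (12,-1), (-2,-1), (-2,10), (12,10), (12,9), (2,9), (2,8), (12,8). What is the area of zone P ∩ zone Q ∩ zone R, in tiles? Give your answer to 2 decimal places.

The intersection is the polygon with vertices (1,6), (3,6), (3,8), (7,8), (7,2), (5,1), (1,5).
By the shoelace formula its area is 29.00.

29.00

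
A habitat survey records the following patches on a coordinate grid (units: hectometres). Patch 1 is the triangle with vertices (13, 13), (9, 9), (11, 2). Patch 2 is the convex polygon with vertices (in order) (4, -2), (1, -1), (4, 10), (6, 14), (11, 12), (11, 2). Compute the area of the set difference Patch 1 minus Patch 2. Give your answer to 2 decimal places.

9.00

|Patch 1| = 18, |Patch 1∩Patch 2| = 9.
|Patch 1 ∖ Patch 2| = |Patch 1| − |Patch 1∩Patch 2| = 18 − 9 = 9.00.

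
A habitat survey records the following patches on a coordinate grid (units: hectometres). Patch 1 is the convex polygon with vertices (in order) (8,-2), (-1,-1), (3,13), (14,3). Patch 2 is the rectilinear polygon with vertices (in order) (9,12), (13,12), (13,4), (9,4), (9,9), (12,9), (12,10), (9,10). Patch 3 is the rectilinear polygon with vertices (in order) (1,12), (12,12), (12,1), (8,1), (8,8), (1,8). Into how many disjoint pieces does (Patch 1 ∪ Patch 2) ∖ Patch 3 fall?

(Patch 1 ∪ Patch 2) ∖ Patch 3 splits into 3 disjoint pieces (area 79.3286, area 0.6929, area 11.1167).

3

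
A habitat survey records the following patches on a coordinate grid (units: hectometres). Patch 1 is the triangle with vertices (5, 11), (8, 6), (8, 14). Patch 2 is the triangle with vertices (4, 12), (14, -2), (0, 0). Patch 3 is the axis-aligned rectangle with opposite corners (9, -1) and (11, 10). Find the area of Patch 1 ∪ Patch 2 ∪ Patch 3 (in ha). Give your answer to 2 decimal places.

112.50

By inclusion–exclusion:
Individual areas: |Patch 1| = 12, |Patch 2| = 88, |Patch 3| = 22.
|Patch 1∩Patch 2| = 0.3.
|Patch 1∩Patch 3| = 0.
|Patch 2∩Patch 3| = 9.2.
|Patch 1∩Patch 2∩Patch 3| = 0.
|Patch 1 ∪ Patch 2 ∪ Patch 3| = 122 − 9.5 + 0 = 112.50.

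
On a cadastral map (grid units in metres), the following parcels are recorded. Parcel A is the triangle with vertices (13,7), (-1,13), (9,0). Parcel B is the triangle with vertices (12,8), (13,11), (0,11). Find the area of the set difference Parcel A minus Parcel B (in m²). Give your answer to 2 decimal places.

|Parcel A| = 61, |Parcel A∩Parcel B| = 3.9885.
|Parcel A ∖ Parcel B| = |Parcel A| − |Parcel A∩Parcel B| = 61 − 3.9885 = 57.01.

57.01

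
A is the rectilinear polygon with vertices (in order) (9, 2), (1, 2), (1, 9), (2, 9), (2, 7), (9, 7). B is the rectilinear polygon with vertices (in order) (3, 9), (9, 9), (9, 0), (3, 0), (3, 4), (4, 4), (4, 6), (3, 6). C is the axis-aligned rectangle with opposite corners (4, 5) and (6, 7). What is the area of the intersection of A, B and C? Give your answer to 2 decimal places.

The intersection is the polygon with vertices (4,6), (4,7), (6,7), (6,5), (4,5).
By the shoelace formula its area is 4.00.

4.00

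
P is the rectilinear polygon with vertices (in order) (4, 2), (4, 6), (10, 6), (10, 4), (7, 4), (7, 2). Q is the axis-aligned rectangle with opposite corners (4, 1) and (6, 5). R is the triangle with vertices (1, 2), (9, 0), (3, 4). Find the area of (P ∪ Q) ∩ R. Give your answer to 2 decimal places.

The region (P ∪ Q) ∩ R is the polygon with vertices (6,1), (5,1), (4,1.25), (4,2), (4,3.333), (6,2).
By the shoelace formula its area is 3.21.

3.21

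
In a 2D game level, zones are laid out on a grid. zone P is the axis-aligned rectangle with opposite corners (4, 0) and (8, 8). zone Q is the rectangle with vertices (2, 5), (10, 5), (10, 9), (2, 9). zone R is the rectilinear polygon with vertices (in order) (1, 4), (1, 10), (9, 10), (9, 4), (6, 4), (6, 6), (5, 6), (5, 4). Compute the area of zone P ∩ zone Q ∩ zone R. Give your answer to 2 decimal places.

11.00

The intersection is the polygon with vertices (8,8), (8,5), (6,5), (6,6), (5,6), (5,5), (4,5), (4,8).
By the shoelace formula its area is 11.00.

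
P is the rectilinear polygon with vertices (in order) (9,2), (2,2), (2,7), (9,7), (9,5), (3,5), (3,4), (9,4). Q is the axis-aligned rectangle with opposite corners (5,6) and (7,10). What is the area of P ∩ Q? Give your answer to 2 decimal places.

2.00

The intersection is the polygon with vertices (7,7), (7,6), (5,6), (5,7).
By the shoelace formula its area is 2.00.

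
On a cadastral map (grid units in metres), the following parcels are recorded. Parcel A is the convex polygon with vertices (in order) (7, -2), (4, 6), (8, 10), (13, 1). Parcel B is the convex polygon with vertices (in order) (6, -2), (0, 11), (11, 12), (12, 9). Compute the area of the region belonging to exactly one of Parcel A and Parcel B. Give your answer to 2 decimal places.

76.63

|Parcel A| = 56.5, |Parcel B| = 89, |Parcel A∩Parcel B| = 34.4331.
|Parcel A △ Parcel B| = |Parcel A| + |Parcel B| − 2·|Parcel A∩Parcel B| = 56.5 + 89 − 68.8662 = 76.63.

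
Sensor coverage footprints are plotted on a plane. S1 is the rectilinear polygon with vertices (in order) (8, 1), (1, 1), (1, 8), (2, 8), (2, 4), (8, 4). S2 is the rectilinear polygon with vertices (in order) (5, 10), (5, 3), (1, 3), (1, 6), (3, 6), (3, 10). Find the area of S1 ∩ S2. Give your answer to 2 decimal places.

The intersection is the polygon with vertices (1,6), (2,6), (2,4), (5,4), (5,3), (1,3).
By the shoelace formula its area is 6.00.

6.00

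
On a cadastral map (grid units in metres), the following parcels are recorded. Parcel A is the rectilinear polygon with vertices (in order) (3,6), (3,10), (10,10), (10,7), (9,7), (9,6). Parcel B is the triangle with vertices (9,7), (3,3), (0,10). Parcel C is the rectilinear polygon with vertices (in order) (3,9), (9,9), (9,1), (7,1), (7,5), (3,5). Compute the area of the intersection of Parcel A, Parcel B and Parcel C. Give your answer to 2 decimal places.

11.25

The intersection is the polygon with vertices (9,7), (7.5,6), (3,6), (3,9).
By the shoelace formula its area is 11.25.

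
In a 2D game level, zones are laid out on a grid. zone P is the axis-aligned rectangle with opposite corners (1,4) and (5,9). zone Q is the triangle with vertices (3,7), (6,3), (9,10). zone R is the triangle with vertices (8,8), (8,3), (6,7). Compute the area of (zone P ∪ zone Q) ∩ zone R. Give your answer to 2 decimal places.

The region (zone P ∪ zone Q) ∩ zone R is the polygon with vertices (6.923,5.154), (6,7), (8,8), (8,7.667).
By the shoelace formula its area is 2.49.

2.49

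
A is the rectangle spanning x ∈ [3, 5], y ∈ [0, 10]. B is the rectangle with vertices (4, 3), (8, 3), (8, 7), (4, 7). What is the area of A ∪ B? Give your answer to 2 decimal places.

By inclusion–exclusion:
Individual areas: |A| = 20, |B| = 16.
|A∩B|: x∈[4,5], y∈[3,7] → 1·4 = 4.
|A ∪ B| = 36 − 4 = 32.00.

32.00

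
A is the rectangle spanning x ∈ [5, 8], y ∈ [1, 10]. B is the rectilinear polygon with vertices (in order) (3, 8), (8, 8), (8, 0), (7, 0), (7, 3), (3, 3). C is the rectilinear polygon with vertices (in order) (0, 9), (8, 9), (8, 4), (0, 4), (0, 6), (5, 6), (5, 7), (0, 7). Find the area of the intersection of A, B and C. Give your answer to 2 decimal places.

The intersection is the polygon with vertices (5,6), (5,7), (5,8), (8,8), (8,4), (5,4).
By the shoelace formula its area is 12.00.

12.00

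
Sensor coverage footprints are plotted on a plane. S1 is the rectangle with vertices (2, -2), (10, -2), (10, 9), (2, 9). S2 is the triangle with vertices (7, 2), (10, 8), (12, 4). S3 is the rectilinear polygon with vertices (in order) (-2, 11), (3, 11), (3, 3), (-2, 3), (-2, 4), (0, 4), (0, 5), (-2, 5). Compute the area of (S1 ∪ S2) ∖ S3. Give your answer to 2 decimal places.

86.80

|S1 ∪ S2| = 92.8.
|(S1 ∪ S2) ∩ S3| = 6.
|(S1 ∪ S2) ∖ S3| = 92.8 − 6 = 86.80.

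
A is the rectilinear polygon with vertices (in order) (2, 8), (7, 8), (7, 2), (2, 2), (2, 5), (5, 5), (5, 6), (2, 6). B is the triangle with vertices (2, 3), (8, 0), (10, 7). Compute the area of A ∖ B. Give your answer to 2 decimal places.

|A| = 27, |A∩B| = 10.25.
|A ∖ B| = |A| − |A∩B| = 27 − 10.25 = 16.75.

16.75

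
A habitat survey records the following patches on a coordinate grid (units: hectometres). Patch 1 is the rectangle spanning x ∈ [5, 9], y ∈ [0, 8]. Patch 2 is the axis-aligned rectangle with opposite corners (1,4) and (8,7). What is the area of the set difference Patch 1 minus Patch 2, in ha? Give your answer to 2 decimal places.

|Patch 1∩Patch 2|: x∈[5,8], y∈[4,7] → 3·3 = 9.
|Patch 1| = 32.
|Patch 1 ∖ Patch 2| = |Patch 1| − |Patch 1∩Patch 2| = 32 − 9 = 23.00.

23.00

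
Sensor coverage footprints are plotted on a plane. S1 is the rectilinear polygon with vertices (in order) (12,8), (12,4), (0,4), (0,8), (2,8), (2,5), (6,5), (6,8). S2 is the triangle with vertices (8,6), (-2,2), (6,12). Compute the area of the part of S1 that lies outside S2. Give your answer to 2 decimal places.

26.12

|S1| = 36, |S1∩S2| = 9.8833.
|S1 ∖ S2| = |S1| − |S1∩S2| = 36 − 9.8833 = 26.12.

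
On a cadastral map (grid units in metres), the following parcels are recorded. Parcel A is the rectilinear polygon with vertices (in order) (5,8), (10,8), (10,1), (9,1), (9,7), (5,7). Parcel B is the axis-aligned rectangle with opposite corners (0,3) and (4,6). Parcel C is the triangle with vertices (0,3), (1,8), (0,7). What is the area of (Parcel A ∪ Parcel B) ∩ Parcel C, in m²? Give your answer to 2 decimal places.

The region (Parcel A ∪ Parcel B) ∩ Parcel C is the polygon with vertices (0.6,6), (0,3), (0,6).
By the shoelace formula its area is 0.90.

0.90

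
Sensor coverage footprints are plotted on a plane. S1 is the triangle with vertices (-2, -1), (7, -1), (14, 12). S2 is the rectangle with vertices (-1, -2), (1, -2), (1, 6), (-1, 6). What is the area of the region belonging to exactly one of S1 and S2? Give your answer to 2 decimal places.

|S1| = 58.5, |S2| = 16, |S1∩S2| = 3.25.
|S1 △ S2| = |S1| + |S2| − 2·|S1∩S2| = 58.5 + 16 − 6.5 = 68.00.

68.00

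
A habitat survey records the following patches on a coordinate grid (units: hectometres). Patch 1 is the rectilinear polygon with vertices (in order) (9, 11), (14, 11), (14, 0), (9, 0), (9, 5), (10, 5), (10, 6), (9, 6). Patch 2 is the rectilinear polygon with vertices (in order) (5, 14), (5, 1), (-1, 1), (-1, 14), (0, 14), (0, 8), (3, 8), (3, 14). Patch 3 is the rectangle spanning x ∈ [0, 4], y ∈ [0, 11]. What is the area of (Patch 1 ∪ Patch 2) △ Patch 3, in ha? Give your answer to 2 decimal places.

|Patch 1 ∪ Patch 2| = 114.
|(Patch 1 ∪ Patch 2) ∩ Patch 3| = 31.
|(Patch 1 ∪ Patch 2) △ Patch 3| = 114 + 44 − 62 = 96.00.

96.00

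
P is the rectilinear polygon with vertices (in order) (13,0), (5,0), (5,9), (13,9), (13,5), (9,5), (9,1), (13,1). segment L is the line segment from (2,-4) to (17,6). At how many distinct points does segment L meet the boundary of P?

2

The segment meets the boundary at (9.5,1), (8,0).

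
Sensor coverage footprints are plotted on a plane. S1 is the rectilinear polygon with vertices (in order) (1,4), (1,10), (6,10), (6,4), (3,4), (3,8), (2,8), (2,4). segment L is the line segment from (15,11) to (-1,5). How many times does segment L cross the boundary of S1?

The segment meets the boundary at (1,5.75), (2,6.125), (3,6.5), (6,7.625).

4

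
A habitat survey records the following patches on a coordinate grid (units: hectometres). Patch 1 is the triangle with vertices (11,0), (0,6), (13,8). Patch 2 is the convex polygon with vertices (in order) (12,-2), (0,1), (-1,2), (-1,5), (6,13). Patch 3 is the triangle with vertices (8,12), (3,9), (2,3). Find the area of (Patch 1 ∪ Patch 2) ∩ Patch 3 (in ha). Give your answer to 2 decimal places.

12.92

The region (Patch 1 ∪ Patch 2) ∩ Patch 3 is the polygon with vertices (7,10.5), (2,3), (3,9), (6.71,11.226).
By the shoelace formula its area is 12.92.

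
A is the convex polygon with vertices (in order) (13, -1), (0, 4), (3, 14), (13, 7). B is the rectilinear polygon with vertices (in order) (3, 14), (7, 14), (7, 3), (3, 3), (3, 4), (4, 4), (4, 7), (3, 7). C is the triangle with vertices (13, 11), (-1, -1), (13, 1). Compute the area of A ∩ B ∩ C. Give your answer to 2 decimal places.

The intersection is the polygon with vertices (7,3), (3.667,3), (7,5.857).
By the shoelace formula its area is 4.76.

4.76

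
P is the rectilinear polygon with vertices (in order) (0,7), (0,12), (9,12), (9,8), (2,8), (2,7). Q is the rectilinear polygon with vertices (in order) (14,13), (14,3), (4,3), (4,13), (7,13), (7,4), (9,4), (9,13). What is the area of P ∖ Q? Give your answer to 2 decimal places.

26.00

|P| = 38, |P∩Q| = 12.
|P ∖ Q| = |P| − |P∩Q| = 38 − 12 = 26.00.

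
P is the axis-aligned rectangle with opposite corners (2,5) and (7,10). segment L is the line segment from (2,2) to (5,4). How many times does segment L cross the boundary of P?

The segment lies entirely outside P and never meets its boundary.

0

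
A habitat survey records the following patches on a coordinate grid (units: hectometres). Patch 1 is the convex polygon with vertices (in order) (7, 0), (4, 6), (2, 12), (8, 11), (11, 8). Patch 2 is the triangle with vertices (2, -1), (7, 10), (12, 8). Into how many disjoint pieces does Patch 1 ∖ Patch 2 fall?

2

Patch 1 ∖ Patch 2 splits into 2 disjoint pieces (area 7.6803, area 21.9286).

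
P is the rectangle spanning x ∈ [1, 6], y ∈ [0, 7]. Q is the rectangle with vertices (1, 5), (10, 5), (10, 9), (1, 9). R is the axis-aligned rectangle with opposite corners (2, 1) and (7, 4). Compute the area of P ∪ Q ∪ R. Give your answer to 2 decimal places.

By inclusion–exclusion:
Individual areas: |P| = 35, |Q| = 36, |R| = 15.
|P∩Q|: x∈[1,6], y∈[5,7] → 5·2 = 10.
|P∩R|: x∈[2,6], y∈[1,4] → 4·3 = 12.
|Q∩R| = 0 (no overlap).
|P∩Q∩R| = 0.
|P ∪ Q ∪ R| = 86 − 22 + 0 = 64.00.

64.00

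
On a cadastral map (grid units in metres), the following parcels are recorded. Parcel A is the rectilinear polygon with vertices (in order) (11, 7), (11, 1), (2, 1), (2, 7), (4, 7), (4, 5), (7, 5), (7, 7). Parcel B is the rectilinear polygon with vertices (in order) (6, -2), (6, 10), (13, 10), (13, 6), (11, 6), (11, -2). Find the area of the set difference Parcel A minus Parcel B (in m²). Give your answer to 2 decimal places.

20.00

|Parcel A| = 48, |Parcel A∩Parcel B| = 28.
|Parcel A ∖ Parcel B| = |Parcel A| − |Parcel A∩Parcel B| = 48 − 28 = 20.00.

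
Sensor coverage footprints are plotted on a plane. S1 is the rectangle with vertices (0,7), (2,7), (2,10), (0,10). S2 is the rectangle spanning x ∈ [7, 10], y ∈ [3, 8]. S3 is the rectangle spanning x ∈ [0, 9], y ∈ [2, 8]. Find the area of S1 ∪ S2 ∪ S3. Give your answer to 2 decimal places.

By inclusion–exclusion:
Individual areas: |S1| = 6, |S2| = 15, |S3| = 54.
|S1∩S2| = 0 (no overlap).
|S1∩S3|: x∈[0,2], y∈[7,8] → 2·1 = 2.
|S2∩S3|: x∈[7,9], y∈[3,8] → 2·5 = 10.
|S1∩S2∩S3| = 0.
|S1 ∪ S2 ∪ S3| = 75 − 12 + 0 = 63.00.

63.00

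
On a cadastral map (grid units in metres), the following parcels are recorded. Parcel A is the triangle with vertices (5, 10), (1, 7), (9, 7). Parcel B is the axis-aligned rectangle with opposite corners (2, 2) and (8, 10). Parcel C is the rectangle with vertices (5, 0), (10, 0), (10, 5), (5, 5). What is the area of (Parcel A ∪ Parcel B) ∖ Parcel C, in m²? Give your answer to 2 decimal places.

|Parcel A ∪ Parcel B| = 48.75.
|(Parcel A ∪ Parcel B) ∩ Parcel C| = 9.
|(Parcel A ∪ Parcel B) ∖ Parcel C| = 48.75 − 9 = 39.75.

39.75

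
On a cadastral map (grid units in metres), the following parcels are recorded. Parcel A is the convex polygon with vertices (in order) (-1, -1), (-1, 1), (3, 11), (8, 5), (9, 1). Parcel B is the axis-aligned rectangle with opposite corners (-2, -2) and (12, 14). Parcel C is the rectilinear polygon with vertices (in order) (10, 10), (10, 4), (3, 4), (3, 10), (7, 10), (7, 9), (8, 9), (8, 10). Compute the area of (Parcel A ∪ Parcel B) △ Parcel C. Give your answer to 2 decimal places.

|Parcel A ∪ Parcel B| = 224.
|(Parcel A ∪ Parcel B) ∩ Parcel C| = 41.
|(Parcel A ∪ Parcel B) △ Parcel C| = 224 + 41 − 82 = 183.00.

183.00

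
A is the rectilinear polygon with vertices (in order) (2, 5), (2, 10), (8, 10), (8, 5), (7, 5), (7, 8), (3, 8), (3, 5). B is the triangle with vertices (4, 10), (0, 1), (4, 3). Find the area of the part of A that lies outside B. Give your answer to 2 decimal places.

|A| = 18, |A∩B| = 2.5139.
|A ∖ B| = |A| − |A∩B| = 18 − 2.5139 = 15.49.

15.49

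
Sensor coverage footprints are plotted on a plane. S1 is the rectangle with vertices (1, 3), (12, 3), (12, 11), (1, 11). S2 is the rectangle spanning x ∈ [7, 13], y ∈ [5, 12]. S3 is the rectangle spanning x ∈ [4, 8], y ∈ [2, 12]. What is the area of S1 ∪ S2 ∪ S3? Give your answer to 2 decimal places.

107.00

By inclusion–exclusion:
Individual areas: |S1| = 88, |S2| = 42, |S3| = 40.
|S1∩S2|: x∈[7,12], y∈[5,11] → 5·6 = 30.
|S1∩S3|: x∈[4,8], y∈[3,11] → 4·8 = 32.
|S2∩S3|: x∈[7,8], y∈[5,12] → 1·7 = 7.
|S1∩S2∩S3| = 6.
|S1 ∪ S2 ∪ S3| = 170 − 69 + 6 = 107.00.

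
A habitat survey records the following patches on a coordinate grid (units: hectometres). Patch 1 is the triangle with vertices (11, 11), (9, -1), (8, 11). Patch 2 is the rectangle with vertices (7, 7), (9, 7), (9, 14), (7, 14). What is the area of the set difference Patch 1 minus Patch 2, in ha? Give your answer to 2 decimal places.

14.67

|Patch 1| = 18, |Patch 1∩Patch 2| = 3.3333.
|Patch 1 ∖ Patch 2| = |Patch 1| − |Patch 1∩Patch 2| = 18 − 3.3333 = 14.67.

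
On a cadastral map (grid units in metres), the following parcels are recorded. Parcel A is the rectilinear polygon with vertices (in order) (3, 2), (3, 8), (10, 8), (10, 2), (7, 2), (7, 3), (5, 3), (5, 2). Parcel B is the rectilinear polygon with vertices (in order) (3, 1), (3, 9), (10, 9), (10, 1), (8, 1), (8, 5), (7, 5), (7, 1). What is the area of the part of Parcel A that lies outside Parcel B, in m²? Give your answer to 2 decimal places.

|Parcel A| = 40, |Parcel A∩Parcel B| = 37.
|Parcel A ∖ Parcel B| = |Parcel A| − |Parcel A∩Parcel B| = 40 − 37 = 3.00.

3.00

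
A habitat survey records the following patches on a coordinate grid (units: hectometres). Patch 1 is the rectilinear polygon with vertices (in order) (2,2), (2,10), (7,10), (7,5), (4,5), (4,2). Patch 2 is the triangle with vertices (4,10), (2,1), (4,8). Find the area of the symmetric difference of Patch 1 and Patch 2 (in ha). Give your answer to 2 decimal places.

|Patch 1| = 31, |Patch 2| = 2, |Patch 1∩Patch 2| = 1.9683.
|Patch 1 △ Patch 2| = |Patch 1| + |Patch 2| − 2·|Patch 1∩Patch 2| = 31 + 2 − 3.9365 = 29.06.

29.06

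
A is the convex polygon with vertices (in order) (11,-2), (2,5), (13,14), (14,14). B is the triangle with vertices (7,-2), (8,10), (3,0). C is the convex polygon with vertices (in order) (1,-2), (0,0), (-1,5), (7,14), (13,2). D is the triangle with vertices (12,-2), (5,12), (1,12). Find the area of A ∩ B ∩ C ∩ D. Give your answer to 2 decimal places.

The intersection is the polygon with vertices (7.479,3.753), (5.889,5.778), (7,8), (7.714,6.571).
By the shoelace formula its area is 4.07.

4.07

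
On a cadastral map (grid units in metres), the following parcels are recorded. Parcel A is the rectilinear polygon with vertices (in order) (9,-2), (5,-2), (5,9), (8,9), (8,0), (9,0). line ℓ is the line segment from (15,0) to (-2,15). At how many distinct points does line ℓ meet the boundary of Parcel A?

2

The segment meets the boundary at (5,8.824), (8,6.176).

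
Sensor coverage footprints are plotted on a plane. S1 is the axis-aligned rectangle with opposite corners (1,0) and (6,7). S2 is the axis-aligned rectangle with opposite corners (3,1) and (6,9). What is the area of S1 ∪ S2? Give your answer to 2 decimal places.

By inclusion–exclusion:
Individual areas: |S1| = 35, |S2| = 24.
|S1∩S2|: x∈[3,6], y∈[1,7] → 3·6 = 18.
|S1 ∪ S2| = 59 − 18 = 41.00.

41.00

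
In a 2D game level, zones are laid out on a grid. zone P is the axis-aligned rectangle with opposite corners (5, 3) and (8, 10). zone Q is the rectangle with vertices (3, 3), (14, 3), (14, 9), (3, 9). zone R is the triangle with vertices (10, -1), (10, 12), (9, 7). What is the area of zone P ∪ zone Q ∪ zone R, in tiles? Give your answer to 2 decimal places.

By inclusion–exclusion:
Individual areas: |zone P| = 21, |zone Q| = 66, |zone R| = 6.5.
|zone P∩zone Q|: x∈[5,8], y∈[3,9] → 3·6 = 18.
|zone P∩zone R| = 0.
|zone Q∩zone R| = 4.6.
|zone P∩zone Q∩zone R| = 0.
|zone P ∪ zone Q ∪ zone R| = 93.5 − 22.6 + 0 = 70.90.

70.90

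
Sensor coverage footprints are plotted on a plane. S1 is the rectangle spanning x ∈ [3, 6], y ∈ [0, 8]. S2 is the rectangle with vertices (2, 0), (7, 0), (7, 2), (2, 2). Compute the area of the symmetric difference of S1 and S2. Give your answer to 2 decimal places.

22.00

|S1∩S2|: x∈[3,6], y∈[0,2] → 3·2 = 6.
|S1 △ S2| = |S1| + |S2| − 2·|S1∩S2| = 24 + 10 − 12 = 22.00.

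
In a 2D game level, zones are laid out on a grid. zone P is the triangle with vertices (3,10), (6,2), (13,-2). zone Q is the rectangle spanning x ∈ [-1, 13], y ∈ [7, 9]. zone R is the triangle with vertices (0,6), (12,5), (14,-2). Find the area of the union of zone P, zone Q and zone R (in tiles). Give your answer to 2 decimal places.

By inclusion–exclusion:
Individual areas: |zone P| = 22, |zone Q| = 28, |zone R| = 41.
|zone P∩zone Q| = 1.8333.
|zone P∩zone R| = 13.5901.
|zone Q∩zone R| = 0.
|zone P∩zone Q∩zone R| = 0.
|zone P ∪ zone Q ∪ zone R| = 91 − 15.4234 + 0 = 75.58.

75.58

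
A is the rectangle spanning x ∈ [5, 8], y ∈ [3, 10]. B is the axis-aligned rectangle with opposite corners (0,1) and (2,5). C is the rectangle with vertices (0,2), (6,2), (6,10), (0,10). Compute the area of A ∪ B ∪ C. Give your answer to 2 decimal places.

By inclusion–exclusion:
Individual areas: |A| = 21, |B| = 8, |C| = 48.
|A∩B| = 0 (no overlap).
|A∩C|: x∈[5,6], y∈[3,10] → 1·7 = 7.
|B∩C|: x∈[0,2], y∈[2,5] → 2·3 = 6.
|A∩B∩C| = 0.
|A ∪ B ∪ C| = 77 − 13 + 0 = 64.00.

64.00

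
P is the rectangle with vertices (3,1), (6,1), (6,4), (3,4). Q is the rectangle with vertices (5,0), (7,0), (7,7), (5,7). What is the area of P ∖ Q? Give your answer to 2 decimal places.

6.00

|P∩Q|: x∈[5,6], y∈[1,4] → 1·3 = 3.
|P| = 9.
|P ∖ Q| = |P| − |P∩Q| = 9 − 3 = 6.00.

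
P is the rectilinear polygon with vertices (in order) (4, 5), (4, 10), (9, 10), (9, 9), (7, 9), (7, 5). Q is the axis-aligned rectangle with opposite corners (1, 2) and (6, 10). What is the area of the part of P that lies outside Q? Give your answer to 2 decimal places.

7.00

|P| = 17, |P∩Q| = 10.
|P ∖ Q| = |P| − |P∩Q| = 17 − 10 = 7.00.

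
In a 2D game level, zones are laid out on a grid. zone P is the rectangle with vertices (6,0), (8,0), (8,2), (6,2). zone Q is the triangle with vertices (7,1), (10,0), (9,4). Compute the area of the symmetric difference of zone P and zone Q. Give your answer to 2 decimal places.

7.83

|zone P| = 4, |zone Q| = 5.5, |zone P∩zone Q| = 0.8333.
|zone P △ zone Q| = |zone P| + |zone Q| − 2·|zone P∩zone Q| = 4 + 5.5 − 1.6667 = 7.83.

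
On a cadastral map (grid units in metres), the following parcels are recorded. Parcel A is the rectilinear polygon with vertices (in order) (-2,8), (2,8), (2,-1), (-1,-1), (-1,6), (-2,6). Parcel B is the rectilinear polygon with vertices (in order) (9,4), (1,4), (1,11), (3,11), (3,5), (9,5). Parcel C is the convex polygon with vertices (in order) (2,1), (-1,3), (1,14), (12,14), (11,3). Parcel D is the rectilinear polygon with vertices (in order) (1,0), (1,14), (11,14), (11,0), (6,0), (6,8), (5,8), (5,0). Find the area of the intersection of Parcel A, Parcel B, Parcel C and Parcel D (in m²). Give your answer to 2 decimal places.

4.00

The intersection is the polygon with vertices (1,4), (1,8), (2,8), (2,4).
By the shoelace formula its area is 4.00.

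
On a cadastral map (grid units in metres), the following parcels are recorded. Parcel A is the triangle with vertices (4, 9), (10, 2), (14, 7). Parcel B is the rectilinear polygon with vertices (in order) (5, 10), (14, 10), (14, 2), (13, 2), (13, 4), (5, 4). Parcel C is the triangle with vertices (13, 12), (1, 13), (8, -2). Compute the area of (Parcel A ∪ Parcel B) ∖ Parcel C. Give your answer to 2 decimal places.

|Parcel A ∪ Parcel B| = 59.7976.
|(Parcel A ∪ Parcel B) ∩ Parcel C| = 39.1464.
|(Parcel A ∪ Parcel B) ∖ Parcel C| = 59.7976 − 39.1464 = 20.65.

20.65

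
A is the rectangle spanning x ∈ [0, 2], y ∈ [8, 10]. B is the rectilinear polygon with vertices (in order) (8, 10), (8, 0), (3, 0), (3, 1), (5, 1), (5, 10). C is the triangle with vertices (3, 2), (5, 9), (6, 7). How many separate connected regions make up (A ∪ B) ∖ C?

(A ∪ B) ∖ C splits into 2 disjoint pieces (area 4, area 30.1667).

2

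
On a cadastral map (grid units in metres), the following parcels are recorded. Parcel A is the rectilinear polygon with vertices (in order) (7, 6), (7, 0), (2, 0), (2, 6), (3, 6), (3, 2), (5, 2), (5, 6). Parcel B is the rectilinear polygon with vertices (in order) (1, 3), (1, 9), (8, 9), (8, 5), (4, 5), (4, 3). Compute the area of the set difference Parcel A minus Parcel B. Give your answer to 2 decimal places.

17.00

|Parcel A| = 22, |Parcel A∩Parcel B| = 5.
|Parcel A ∖ Parcel B| = |Parcel A| − |Parcel A∩Parcel B| = 22 − 5 = 17.00.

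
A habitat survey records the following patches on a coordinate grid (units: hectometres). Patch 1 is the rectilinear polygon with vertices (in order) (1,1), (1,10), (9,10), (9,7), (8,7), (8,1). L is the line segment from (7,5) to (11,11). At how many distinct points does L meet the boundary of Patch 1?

The segment meets the boundary at (9,8), (8,6.5), (8.333,7).

3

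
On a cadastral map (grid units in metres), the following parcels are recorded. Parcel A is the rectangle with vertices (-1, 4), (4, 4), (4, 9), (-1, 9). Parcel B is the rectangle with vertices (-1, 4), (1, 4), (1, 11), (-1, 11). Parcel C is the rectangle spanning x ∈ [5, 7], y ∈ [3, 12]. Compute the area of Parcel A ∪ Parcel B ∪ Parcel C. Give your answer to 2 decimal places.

By inclusion–exclusion:
Individual areas: |Parcel A| = 25, |Parcel B| = 14, |Parcel C| = 18.
|Parcel A∩Parcel B|: x∈[-1,1], y∈[4,9] → 2·5 = 10.
|Parcel A∩Parcel C| = 0 (no overlap).
|Parcel B∩Parcel C| = 0 (no overlap).
|Parcel A∩Parcel B∩Parcel C| = 0.
|Parcel A ∪ Parcel B ∪ Parcel C| = 57 − 10 + 0 = 47.00.

47.00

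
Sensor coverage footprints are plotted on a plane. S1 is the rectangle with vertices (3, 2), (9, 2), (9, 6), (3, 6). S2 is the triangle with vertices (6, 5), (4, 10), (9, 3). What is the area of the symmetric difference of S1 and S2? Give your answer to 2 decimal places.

23.53

|S1| = 24, |S2| = 5.5, |S1∩S2| = 2.9857.
|S1 △ S2| = |S1| + |S2| − 2·|S1∩S2| = 24 + 5.5 − 5.9714 = 23.53.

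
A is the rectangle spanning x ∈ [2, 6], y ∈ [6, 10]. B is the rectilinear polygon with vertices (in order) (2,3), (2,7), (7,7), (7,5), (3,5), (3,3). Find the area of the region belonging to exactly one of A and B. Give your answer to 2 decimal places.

20.00

|A| = 16, |B| = 12, |A∩B| = 4.
|A △ B| = |A| + |B| − 2·|A∩B| = 16 + 12 − 8 = 20.00.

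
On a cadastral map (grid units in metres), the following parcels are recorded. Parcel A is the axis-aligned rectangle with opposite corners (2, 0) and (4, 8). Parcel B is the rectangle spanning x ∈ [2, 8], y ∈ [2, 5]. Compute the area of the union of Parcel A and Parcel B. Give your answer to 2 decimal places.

28.00

By inclusion–exclusion:
Individual areas: |Parcel A| = 16, |Parcel B| = 18.
|Parcel A∩Parcel B|: x∈[2,4], y∈[2,5] → 2·3 = 6.
|Parcel A ∪ Parcel B| = 34 − 6 = 28.00.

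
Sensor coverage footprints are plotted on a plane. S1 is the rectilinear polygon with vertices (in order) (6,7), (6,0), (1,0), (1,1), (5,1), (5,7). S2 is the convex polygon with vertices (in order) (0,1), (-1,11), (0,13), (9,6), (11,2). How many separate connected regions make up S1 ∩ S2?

S1 ∩ S2 is a single connected region.

1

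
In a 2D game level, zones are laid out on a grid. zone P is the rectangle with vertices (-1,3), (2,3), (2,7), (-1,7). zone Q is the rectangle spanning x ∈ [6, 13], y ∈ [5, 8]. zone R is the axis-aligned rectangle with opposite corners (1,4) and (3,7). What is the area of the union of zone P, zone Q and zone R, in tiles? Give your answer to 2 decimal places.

36.00

By inclusion–exclusion:
Individual areas: |zone P| = 12, |zone Q| = 21, |zone R| = 6.
|zone P∩zone Q| = 0 (no overlap).
|zone P∩zone R|: x∈[1,2], y∈[4,7] → 1·3 = 3.
|zone Q∩zone R| = 0 (no overlap).
|zone P∩zone Q∩zone R| = 0.
|zone P ∪ zone Q ∪ zone R| = 39 − 3 + 0 = 36.00.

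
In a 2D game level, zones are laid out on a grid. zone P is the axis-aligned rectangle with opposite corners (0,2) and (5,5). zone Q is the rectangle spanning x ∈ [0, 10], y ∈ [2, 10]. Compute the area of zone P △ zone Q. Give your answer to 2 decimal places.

|zone P∩zone Q|: x∈[0,5], y∈[2,5] → 5·3 = 15.
|zone P △ zone Q| = |zone P| + |zone Q| − 2·|zone P∩zone Q| = 15 + 80 − 30 = 65.00.

65.00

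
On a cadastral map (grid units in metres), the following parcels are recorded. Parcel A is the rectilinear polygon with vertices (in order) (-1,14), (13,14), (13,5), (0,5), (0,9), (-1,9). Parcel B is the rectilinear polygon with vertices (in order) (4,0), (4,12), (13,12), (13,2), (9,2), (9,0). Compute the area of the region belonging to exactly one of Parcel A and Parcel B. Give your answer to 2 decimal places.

96.00

|Parcel A| = 122, |Parcel B| = 100, |Parcel A∩Parcel B| = 63.
|Parcel A △ Parcel B| = |Parcel A| + |Parcel B| − 2·|Parcel A∩Parcel B| = 122 + 100 − 126 = 96.00.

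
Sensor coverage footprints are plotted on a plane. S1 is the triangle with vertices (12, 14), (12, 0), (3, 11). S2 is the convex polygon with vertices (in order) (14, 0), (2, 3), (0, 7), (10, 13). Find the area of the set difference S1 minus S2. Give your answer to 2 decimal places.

15.50

|S1| = 63, |S1∩S2| = 47.4995.
|S1 ∖ S2| = |S1| − |S1∩S2| = 63 − 47.4995 = 15.50.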